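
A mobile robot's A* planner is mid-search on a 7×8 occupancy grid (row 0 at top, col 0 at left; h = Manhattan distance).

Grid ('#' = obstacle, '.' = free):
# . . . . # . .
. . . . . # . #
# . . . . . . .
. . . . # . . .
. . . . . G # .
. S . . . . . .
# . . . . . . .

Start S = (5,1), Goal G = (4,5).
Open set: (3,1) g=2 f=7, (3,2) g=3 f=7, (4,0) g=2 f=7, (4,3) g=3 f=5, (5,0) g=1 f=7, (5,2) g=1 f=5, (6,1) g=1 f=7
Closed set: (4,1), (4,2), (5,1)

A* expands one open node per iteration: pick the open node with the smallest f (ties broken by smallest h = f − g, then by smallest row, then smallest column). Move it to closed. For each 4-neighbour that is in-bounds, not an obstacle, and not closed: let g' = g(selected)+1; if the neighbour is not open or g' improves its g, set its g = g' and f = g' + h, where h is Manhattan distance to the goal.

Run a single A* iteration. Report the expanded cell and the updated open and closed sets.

expanded=(4,3); open=[(3,1) g=2 f=7, (3,2) g=3 f=7, (3,3) g=4 f=7, (4,0) g=2 f=7, (4,4) g=4 f=5, (5,0) g=1 f=7, (5,2) g=1 f=5, (5,3) g=4 f=7, (6,1) g=1 f=7]; closed=[(4,1), (4,2), (4,3), (5,1)]

step 1: expand (4,3) (f=5, h=2) → closed; open now [(3,1) g=2 f=7, (3,2) g=3 f=7, (3,3) g=4 f=7, (4,0) g=2 f=7, (4,4) g=4 f=5, (5,0) g=1 f=7, (5,2) g=1 f=5, (5,3) g=4 f=7, (6,1) g=1 f=7]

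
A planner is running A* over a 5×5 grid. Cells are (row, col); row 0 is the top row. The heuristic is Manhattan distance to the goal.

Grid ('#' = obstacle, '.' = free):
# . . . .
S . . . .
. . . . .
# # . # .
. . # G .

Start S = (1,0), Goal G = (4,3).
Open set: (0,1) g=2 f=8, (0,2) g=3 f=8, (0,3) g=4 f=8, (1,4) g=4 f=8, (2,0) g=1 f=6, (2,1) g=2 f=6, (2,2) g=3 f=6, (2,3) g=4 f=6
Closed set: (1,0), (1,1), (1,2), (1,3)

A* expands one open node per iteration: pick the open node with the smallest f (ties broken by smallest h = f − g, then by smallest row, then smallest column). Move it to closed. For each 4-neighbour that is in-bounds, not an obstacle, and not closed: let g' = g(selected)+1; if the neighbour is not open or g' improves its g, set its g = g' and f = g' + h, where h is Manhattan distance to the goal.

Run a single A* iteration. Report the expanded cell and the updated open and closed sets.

expanded=(2,3); open=[(0,1) g=2 f=8, (0,2) g=3 f=8, (0,3) g=4 f=8, (1,4) g=4 f=8, (2,0) g=1 f=6, (2,1) g=2 f=6, (2,2) g=3 f=6, (2,4) g=5 f=8]; closed=[(1,0), (1,1), (1,2), (1,3), (2,3)]

step 1: expand (2,3) (f=6, h=2) → closed; open now [(0,1) g=2 f=8, (0,2) g=3 f=8, (0,3) g=4 f=8, (1,4) g=4 f=8, (2,0) g=1 f=6, (2,1) g=2 f=6, (2,2) g=3 f=6, (2,4) g=5 f=8]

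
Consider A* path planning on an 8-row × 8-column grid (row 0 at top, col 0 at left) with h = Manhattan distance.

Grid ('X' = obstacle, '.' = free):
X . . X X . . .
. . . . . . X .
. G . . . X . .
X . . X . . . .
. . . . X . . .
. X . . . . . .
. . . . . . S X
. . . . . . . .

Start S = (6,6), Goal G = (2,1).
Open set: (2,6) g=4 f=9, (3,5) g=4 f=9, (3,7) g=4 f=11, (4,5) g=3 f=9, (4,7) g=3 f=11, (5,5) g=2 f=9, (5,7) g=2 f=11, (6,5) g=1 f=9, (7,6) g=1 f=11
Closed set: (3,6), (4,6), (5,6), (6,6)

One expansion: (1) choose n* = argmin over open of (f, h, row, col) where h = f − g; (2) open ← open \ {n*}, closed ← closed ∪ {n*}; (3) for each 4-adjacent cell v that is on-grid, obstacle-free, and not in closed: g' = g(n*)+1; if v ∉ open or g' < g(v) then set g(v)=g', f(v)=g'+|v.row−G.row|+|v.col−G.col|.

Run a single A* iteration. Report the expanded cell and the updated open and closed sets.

step 1: expand (2,6) (f=9, h=5) → closed; open now [(2,7) g=5 f=11, (3,5) g=4 f=9, (3,7) g=4 f=11, (4,5) g=3 f=9, (4,7) g=3 f=11, (5,5) g=2 f=9, (5,7) g=2 f=11, (6,5) g=1 f=9, (7,6) g=1 f=11]

expanded=(2,6); open=[(2,7) g=5 f=11, (3,5) g=4 f=9, (3,7) g=4 f=11, (4,5) g=3 f=9, (4,7) g=3 f=11, (5,5) g=2 f=9, (5,7) g=2 f=11, (6,5) g=1 f=9, (7,6) g=1 f=11]; closed=[(2,6), (3,6), (4,6), (5,6), (6,6)]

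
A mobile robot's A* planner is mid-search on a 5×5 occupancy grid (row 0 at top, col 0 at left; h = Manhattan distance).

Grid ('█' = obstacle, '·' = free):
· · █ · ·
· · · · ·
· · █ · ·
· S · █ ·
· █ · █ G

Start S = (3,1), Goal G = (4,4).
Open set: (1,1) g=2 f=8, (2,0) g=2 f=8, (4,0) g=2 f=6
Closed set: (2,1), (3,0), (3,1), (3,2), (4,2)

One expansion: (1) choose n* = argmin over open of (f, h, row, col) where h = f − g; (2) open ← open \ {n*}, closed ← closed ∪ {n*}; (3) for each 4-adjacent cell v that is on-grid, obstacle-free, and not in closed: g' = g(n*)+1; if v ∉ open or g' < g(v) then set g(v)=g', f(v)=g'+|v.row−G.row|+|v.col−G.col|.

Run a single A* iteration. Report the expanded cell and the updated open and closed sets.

step 1: expand (4,0) (f=6, h=4) → closed; open now [(1,1) g=2 f=8, (2,0) g=2 f=8]

expanded=(4,0); open=[(1,1) g=2 f=8, (2,0) g=2 f=8]; closed=[(2,1), (3,0), (3,1), (3,2), (4,0), (4,2)]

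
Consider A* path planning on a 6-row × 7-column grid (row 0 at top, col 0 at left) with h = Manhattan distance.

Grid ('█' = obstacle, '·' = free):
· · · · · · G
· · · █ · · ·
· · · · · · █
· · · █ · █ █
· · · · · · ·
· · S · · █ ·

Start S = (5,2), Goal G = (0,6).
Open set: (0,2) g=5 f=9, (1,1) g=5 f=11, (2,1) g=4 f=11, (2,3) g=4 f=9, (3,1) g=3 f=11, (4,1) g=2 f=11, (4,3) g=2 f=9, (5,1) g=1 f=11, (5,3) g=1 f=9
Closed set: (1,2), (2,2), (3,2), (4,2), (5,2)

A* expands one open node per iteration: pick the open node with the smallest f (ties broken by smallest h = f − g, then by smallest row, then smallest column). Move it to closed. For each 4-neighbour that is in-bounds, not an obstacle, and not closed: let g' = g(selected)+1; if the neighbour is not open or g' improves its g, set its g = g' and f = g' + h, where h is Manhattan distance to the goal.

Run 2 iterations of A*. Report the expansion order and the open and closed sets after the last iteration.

step 1: expand (0,2) (f=9, h=4) → closed; open now [(0,1) g=6 f=11, (0,3) g=6 f=9, (1,1) g=5 f=11, (2,1) g=4 f=11, (2,3) g=4 f=9, (3,1) g=3 f=11, (4,1) g=2 f=11, (4,3) g=2 f=9, (5,1) g=1 f=11, (5,3) g=1 f=9]
step 2: expand (0,3) (f=9, h=3) → closed; open now [(0,1) g=6 f=11, (0,4) g=7 f=9, (1,1) g=5 f=11, (2,1) g=4 f=11, (2,3) g=4 f=9, (3,1) g=3 f=11, (4,1) g=2 f=11, (4,3) g=2 f=9, (5,1) g=1 f=11, (5,3) g=1 f=9]

order=[(0,2) → (0,3)]; open=[(0,1) g=6 f=11, (0,4) g=7 f=9, (1,1) g=5 f=11, (2,1) g=4 f=11, (2,3) g=4 f=9, (3,1) g=3 f=11, (4,1) g=2 f=11, (4,3) g=2 f=9, (5,1) g=1 f=11, (5,3) g=1 f=9]; closed=[(0,2), (0,3), (1,2), (2,2), (3,2), (4,2), (5,2)]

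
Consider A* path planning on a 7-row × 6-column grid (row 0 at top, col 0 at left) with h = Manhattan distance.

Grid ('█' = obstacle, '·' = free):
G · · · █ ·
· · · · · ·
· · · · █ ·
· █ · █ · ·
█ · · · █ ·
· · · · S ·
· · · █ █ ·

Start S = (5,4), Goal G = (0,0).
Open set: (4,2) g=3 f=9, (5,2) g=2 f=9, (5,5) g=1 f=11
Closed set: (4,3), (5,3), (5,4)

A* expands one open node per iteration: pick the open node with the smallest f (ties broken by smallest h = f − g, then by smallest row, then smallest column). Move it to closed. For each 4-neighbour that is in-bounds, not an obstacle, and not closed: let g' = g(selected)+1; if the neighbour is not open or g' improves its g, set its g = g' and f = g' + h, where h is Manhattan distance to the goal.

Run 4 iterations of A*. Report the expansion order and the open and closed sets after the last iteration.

order=[(4,2) → (3,2) → (2,2) → (1,2)]; open=[(0,2) g=7 f=9, (1,1) g=7 f=9, (1,3) g=7 f=11, (2,1) g=6 f=9, (2,3) g=6 f=11, (4,1) g=4 f=9, (5,2) g=2 f=9, (5,5) g=1 f=11]; closed=[(1,2), (2,2), (3,2), (4,2), (4,3), (5,3), (5,4)]

step 1: expand (4,2) (f=9, h=6) → closed; open now [(3,2) g=4 f=9, (4,1) g=4 f=9, (5,2) g=2 f=9, (5,5) g=1 f=11]
step 2: expand (3,2) (f=9, h=5) → closed; open now [(2,2) g=5 f=9, (4,1) g=4 f=9, (5,2) g=2 f=9, (5,5) g=1 f=11]
step 3: expand (2,2) (f=9, h=4) → closed; open now [(1,2) g=6 f=9, (2,1) g=6 f=9, (2,3) g=6 f=11, (4,1) g=4 f=9, (5,2) g=2 f=9, (5,5) g=1 f=11]
step 4: expand (1,2) (f=9, h=3) → closed; open now [(0,2) g=7 f=9, (1,1) g=7 f=9, (1,3) g=7 f=11, (2,1) g=6 f=9, (2,3) g=6 f=11, (4,1) g=4 f=9, (5,2) g=2 f=9, (5,5) g=1 f=11]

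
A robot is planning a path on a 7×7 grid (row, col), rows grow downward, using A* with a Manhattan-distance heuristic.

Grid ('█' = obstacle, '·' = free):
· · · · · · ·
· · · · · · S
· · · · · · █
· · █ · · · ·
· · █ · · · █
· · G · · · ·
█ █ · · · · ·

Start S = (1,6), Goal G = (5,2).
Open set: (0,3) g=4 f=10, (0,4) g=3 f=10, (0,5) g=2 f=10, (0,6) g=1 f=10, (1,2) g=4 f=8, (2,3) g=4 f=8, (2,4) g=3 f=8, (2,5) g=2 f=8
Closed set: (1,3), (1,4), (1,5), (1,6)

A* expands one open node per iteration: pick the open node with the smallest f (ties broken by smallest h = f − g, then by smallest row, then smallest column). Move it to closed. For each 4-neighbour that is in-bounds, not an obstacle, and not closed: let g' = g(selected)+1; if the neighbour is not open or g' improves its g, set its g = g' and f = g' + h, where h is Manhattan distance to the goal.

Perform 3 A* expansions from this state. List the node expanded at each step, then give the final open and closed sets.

step 1: expand (1,2) (f=8, h=4) → closed; open now [(0,2) g=5 f=10, (0,3) g=4 f=10, (0,4) g=3 f=10, (0,5) g=2 f=10, (0,6) g=1 f=10, (1,1) g=5 f=10, (2,2) g=5 f=8, (2,3) g=4 f=8, (2,4) g=3 f=8, (2,5) g=2 f=8]
step 2: expand (2,2) (f=8, h=3) → closed; open now [(0,2) g=5 f=10, (0,3) g=4 f=10, (0,4) g=3 f=10, (0,5) g=2 f=10, (0,6) g=1 f=10, (1,1) g=5 f=10, (2,1) g=6 f=10, (2,3) g=4 f=8, (2,4) g=3 f=8, (2,5) g=2 f=8]
step 3: expand (2,3) (f=8, h=4) → closed; open now [(0,2) g=5 f=10, (0,3) g=4 f=10, (0,4) g=3 f=10, (0,5) g=2 f=10, (0,6) g=1 f=10, (1,1) g=5 f=10, (2,1) g=6 f=10, (2,4) g=3 f=8, (2,5) g=2 f=8, (3,3) g=5 f=8]

order=[(1,2) → (2,2) → (2,3)]; open=[(0,2) g=5 f=10, (0,3) g=4 f=10, (0,4) g=3 f=10, (0,5) g=2 f=10, (0,6) g=1 f=10, (1,1) g=5 f=10, (2,1) g=6 f=10, (2,4) g=3 f=8, (2,5) g=2 f=8, (3,3) g=5 f=8]; closed=[(1,2), (1,3), (1,4), (1,5), (1,6), (2,2), (2,3)]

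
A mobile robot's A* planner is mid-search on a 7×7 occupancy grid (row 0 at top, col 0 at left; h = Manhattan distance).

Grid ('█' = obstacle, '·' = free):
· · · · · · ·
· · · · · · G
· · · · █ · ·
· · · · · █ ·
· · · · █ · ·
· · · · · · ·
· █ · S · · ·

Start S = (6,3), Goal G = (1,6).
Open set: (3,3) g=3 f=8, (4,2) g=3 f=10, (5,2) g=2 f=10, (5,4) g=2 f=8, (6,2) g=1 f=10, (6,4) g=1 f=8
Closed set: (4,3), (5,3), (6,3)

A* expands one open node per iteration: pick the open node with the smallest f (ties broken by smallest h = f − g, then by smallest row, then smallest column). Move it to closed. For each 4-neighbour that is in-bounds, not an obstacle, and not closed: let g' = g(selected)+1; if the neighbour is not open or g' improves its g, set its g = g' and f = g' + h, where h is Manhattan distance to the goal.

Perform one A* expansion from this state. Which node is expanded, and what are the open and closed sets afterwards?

step 1: expand (3,3) (f=8, h=5) → closed; open now [(2,3) g=4 f=8, (3,2) g=4 f=10, (3,4) g=4 f=8, (4,2) g=3 f=10, (5,2) g=2 f=10, (5,4) g=2 f=8, (6,2) g=1 f=10, (6,4) g=1 f=8]

expanded=(3,3); open=[(2,3) g=4 f=8, (3,2) g=4 f=10, (3,4) g=4 f=8, (4,2) g=3 f=10, (5,2) g=2 f=10, (5,4) g=2 f=8, (6,2) g=1 f=10, (6,4) g=1 f=8]; closed=[(3,3), (4,3), (5,3), (6,3)]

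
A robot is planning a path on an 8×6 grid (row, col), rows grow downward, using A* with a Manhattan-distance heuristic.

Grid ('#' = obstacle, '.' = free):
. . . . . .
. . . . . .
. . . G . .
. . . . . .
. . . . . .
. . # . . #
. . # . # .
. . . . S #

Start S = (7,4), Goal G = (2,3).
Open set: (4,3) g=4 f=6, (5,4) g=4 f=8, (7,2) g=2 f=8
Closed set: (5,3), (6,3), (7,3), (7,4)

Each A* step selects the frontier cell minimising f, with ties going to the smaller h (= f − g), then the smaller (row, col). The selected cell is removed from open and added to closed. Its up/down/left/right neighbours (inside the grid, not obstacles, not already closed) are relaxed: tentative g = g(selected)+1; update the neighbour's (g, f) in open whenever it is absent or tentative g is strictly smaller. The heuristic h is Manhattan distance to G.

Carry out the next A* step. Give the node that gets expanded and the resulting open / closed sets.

step 1: expand (4,3) (f=6, h=2) → closed; open now [(3,3) g=5 f=6, (4,2) g=5 f=8, (4,4) g=5 f=8, (5,4) g=4 f=8, (7,2) g=2 f=8]

expanded=(4,3); open=[(3,3) g=5 f=6, (4,2) g=5 f=8, (4,4) g=5 f=8, (5,4) g=4 f=8, (7,2) g=2 f=8]; closed=[(4,3), (5,3), (6,3), (7,3), (7,4)]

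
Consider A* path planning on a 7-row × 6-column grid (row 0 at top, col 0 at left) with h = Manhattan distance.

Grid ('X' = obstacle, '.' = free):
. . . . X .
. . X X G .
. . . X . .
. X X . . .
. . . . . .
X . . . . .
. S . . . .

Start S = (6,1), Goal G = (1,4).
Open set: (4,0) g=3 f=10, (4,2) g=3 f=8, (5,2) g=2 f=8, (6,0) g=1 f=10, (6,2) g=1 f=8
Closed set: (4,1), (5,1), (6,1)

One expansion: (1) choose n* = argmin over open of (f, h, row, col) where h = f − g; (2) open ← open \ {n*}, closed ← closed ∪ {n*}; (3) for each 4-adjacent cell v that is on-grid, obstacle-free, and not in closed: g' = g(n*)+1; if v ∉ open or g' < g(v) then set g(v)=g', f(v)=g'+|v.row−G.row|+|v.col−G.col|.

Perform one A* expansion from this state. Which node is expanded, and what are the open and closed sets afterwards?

step 1: expand (4,2) (f=8, h=5) → closed; open now [(4,0) g=3 f=10, (4,3) g=4 f=8, (5,2) g=2 f=8, (6,0) g=1 f=10, (6,2) g=1 f=8]

expanded=(4,2); open=[(4,0) g=3 f=10, (4,3) g=4 f=8, (5,2) g=2 f=8, (6,0) g=1 f=10, (6,2) g=1 f=8]; closed=[(4,1), (4,2), (5,1), (6,1)]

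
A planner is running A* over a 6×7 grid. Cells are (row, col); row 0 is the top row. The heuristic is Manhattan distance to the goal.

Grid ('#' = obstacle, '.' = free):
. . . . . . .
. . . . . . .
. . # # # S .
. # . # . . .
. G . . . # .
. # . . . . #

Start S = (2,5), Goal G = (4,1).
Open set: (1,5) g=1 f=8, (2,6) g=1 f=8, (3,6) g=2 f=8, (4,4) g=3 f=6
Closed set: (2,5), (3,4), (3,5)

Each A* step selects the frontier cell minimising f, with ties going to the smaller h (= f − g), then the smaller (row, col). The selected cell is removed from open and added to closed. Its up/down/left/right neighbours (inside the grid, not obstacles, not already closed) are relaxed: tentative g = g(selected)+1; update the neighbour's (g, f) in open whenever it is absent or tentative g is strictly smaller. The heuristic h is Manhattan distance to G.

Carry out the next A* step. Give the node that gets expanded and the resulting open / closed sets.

expanded=(4,4); open=[(1,5) g=1 f=8, (2,6) g=1 f=8, (3,6) g=2 f=8, (4,3) g=4 f=6, (5,4) g=4 f=8]; closed=[(2,5), (3,4), (3,5), (4,4)]

step 1: expand (4,4) (f=6, h=3) → closed; open now [(1,5) g=1 f=8, (2,6) g=1 f=8, (3,6) g=2 f=8, (4,3) g=4 f=6, (5,4) g=4 f=8]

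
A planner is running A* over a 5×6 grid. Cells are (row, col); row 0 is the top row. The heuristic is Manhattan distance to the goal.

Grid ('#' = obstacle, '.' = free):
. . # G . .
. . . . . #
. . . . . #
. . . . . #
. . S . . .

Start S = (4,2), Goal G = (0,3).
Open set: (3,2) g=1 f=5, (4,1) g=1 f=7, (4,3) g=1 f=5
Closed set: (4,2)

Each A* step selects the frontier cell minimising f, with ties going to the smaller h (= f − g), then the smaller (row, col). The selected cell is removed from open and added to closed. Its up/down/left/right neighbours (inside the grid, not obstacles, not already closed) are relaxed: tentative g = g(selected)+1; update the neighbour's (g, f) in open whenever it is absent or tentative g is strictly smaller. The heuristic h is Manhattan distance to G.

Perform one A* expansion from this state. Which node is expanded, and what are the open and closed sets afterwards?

step 1: expand (3,2) (f=5, h=4) → closed; open now [(2,2) g=2 f=5, (3,1) g=2 f=7, (3,3) g=2 f=5, (4,1) g=1 f=7, (4,3) g=1 f=5]

expanded=(3,2); open=[(2,2) g=2 f=5, (3,1) g=2 f=7, (3,3) g=2 f=5, (4,1) g=1 f=7, (4,3) g=1 f=5]; closed=[(3,2), (4,2)]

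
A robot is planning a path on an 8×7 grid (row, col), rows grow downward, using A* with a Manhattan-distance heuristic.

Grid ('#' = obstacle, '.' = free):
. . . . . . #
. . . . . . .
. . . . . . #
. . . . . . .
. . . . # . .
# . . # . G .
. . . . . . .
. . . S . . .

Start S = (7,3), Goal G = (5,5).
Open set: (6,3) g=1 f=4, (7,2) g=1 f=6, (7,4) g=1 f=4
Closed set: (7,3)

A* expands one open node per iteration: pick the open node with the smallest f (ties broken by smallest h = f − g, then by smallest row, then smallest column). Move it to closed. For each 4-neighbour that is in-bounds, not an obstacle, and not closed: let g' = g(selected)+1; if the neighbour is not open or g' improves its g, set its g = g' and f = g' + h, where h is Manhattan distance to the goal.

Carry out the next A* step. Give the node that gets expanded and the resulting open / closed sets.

expanded=(6,3); open=[(6,2) g=2 f=6, (6,4) g=2 f=4, (7,2) g=1 f=6, (7,4) g=1 f=4]; closed=[(6,3), (7,3)]

step 1: expand (6,3) (f=4, h=3) → closed; open now [(6,2) g=2 f=6, (6,4) g=2 f=4, (7,2) g=1 f=6, (7,4) g=1 f=4]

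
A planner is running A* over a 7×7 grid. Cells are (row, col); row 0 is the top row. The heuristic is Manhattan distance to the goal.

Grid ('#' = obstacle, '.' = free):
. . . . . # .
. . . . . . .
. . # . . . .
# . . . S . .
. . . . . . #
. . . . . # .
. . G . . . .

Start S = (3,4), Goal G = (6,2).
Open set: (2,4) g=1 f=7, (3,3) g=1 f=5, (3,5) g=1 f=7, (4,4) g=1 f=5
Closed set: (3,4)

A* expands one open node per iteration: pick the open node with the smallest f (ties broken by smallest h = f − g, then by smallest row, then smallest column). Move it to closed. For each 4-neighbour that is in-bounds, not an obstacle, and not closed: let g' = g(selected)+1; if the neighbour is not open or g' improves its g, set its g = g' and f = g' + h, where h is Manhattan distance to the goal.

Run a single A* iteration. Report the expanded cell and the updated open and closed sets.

expanded=(3,3); open=[(2,3) g=2 f=7, (2,4) g=1 f=7, (3,2) g=2 f=5, (3,5) g=1 f=7, (4,3) g=2 f=5, (4,4) g=1 f=5]; closed=[(3,3), (3,4)]

step 1: expand (3,3) (f=5, h=4) → closed; open now [(2,3) g=2 f=7, (2,4) g=1 f=7, (3,2) g=2 f=5, (3,5) g=1 f=7, (4,3) g=2 f=5, (4,4) g=1 f=5]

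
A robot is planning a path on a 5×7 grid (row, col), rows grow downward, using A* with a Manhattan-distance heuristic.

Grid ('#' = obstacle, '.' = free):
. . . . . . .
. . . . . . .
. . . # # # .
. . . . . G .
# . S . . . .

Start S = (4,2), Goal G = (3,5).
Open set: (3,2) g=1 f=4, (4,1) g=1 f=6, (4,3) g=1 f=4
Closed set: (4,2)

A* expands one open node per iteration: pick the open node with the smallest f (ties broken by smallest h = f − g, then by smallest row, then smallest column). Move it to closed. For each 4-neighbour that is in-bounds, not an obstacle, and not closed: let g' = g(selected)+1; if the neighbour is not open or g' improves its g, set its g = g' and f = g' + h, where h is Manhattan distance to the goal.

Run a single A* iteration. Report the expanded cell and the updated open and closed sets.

expanded=(3,2); open=[(2,2) g=2 f=6, (3,1) g=2 f=6, (3,3) g=2 f=4, (4,1) g=1 f=6, (4,3) g=1 f=4]; closed=[(3,2), (4,2)]

step 1: expand (3,2) (f=4, h=3) → closed; open now [(2,2) g=2 f=6, (3,1) g=2 f=6, (3,3) g=2 f=4, (4,1) g=1 f=6, (4,3) g=1 f=4]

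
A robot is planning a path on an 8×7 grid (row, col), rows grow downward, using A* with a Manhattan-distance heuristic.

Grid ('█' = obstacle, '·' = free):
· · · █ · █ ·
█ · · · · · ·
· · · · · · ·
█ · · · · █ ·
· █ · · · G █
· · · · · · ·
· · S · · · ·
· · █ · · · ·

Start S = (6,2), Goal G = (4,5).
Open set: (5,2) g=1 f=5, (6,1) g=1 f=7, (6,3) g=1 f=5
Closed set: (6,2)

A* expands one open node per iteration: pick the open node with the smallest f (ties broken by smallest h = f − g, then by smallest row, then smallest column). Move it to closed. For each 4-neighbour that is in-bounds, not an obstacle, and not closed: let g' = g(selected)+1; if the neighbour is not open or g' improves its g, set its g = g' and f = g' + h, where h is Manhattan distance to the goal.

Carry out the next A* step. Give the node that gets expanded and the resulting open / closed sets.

step 1: expand (5,2) (f=5, h=4) → closed; open now [(4,2) g=2 f=5, (5,1) g=2 f=7, (5,3) g=2 f=5, (6,1) g=1 f=7, (6,3) g=1 f=5]

expanded=(5,2); open=[(4,2) g=2 f=5, (5,1) g=2 f=7, (5,3) g=2 f=5, (6,1) g=1 f=7, (6,3) g=1 f=5]; closed=[(5,2), (6,2)]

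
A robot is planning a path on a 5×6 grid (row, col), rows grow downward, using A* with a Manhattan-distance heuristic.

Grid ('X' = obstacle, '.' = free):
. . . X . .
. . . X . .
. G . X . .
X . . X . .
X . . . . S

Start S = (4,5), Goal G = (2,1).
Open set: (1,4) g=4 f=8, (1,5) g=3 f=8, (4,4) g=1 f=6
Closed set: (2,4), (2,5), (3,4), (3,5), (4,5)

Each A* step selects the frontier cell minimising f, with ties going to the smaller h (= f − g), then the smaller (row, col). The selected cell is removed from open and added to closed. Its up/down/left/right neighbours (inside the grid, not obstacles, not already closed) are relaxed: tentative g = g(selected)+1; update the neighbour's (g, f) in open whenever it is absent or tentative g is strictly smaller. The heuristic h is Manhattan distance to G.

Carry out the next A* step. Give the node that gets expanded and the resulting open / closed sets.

expanded=(4,4); open=[(1,4) g=4 f=8, (1,5) g=3 f=8, (4,3) g=2 f=6]; closed=[(2,4), (2,5), (3,4), (3,5), (4,4), (4,5)]

step 1: expand (4,4) (f=6, h=5) → closed; open now [(1,4) g=4 f=8, (1,5) g=3 f=8, (4,3) g=2 f=6]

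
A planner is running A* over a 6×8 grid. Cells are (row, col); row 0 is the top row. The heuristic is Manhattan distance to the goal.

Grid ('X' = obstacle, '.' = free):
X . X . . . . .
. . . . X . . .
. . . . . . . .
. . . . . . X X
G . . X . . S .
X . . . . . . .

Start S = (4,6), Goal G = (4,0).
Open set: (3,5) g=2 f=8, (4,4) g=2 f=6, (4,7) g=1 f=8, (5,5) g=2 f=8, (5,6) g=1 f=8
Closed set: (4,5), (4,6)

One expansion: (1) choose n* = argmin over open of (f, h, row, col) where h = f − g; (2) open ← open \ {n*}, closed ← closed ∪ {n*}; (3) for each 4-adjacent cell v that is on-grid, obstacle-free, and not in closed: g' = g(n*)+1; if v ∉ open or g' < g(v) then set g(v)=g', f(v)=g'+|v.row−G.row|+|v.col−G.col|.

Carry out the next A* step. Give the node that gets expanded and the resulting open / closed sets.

step 1: expand (4,4) (f=6, h=4) → closed; open now [(3,4) g=3 f=8, (3,5) g=2 f=8, (4,7) g=1 f=8, (5,4) g=3 f=8, (5,5) g=2 f=8, (5,6) g=1 f=8]

expanded=(4,4); open=[(3,4) g=3 f=8, (3,5) g=2 f=8, (4,7) g=1 f=8, (5,4) g=3 f=8, (5,5) g=2 f=8, (5,6) g=1 f=8]; closed=[(4,4), (4,5), (4,6)]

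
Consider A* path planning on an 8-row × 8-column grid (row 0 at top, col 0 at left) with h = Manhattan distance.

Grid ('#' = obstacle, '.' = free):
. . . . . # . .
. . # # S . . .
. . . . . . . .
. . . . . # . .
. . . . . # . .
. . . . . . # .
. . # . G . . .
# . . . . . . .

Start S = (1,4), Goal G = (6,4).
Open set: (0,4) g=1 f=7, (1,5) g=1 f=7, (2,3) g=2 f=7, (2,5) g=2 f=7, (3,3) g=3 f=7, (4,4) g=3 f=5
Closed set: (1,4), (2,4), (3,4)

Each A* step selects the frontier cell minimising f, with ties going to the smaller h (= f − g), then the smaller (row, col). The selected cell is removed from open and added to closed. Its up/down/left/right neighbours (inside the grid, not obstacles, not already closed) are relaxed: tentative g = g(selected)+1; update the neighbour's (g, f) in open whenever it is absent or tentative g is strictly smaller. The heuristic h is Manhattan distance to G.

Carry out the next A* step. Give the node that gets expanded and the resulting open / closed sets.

expanded=(4,4); open=[(0,4) g=1 f=7, (1,5) g=1 f=7, (2,3) g=2 f=7, (2,5) g=2 f=7, (3,3) g=3 f=7, (4,3) g=4 f=7, (5,4) g=4 f=5]; closed=[(1,4), (2,4), (3,4), (4,4)]

step 1: expand (4,4) (f=5, h=2) → closed; open now [(0,4) g=1 f=7, (1,5) g=1 f=7, (2,3) g=2 f=7, (2,5) g=2 f=7, (3,3) g=3 f=7, (4,3) g=4 f=7, (5,4) g=4 f=5]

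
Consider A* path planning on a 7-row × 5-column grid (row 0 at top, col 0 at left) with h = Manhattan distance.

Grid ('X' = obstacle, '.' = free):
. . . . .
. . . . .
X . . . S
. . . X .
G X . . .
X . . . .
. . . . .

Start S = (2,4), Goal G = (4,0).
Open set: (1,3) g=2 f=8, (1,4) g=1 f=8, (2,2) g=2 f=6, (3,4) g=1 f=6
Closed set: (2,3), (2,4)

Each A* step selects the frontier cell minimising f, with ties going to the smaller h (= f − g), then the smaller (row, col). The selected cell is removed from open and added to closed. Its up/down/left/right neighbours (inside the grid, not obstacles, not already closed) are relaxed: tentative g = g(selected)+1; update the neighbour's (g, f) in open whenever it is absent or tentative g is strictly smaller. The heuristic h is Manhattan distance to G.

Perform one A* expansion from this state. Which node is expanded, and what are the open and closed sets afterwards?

step 1: expand (2,2) (f=6, h=4) → closed; open now [(1,2) g=3 f=8, (1,3) g=2 f=8, (1,4) g=1 f=8, (2,1) g=3 f=6, (3,2) g=3 f=6, (3,4) g=1 f=6]

expanded=(2,2); open=[(1,2) g=3 f=8, (1,3) g=2 f=8, (1,4) g=1 f=8, (2,1) g=3 f=6, (3,2) g=3 f=6, (3,4) g=1 f=6]; closed=[(2,2), (2,3), (2,4)]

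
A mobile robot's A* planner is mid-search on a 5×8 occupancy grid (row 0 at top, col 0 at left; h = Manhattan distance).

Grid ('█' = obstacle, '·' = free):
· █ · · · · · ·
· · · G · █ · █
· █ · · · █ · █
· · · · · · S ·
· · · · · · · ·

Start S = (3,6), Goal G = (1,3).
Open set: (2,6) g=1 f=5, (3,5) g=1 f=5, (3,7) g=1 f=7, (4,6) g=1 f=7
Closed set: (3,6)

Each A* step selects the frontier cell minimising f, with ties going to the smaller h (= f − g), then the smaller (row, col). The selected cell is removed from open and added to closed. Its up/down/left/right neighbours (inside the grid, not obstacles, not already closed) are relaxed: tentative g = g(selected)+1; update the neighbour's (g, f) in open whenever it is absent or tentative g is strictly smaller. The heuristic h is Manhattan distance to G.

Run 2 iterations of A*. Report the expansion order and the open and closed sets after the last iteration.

step 1: expand (2,6) (f=5, h=4) → closed; open now [(1,6) g=2 f=5, (3,5) g=1 f=5, (3,7) g=1 f=7, (4,6) g=1 f=7]
step 2: expand (1,6) (f=5, h=3) → closed; open now [(0,6) g=3 f=7, (3,5) g=1 f=5, (3,7) g=1 f=7, (4,6) g=1 f=7]

order=[(2,6) → (1,6)]; open=[(0,6) g=3 f=7, (3,5) g=1 f=5, (3,7) g=1 f=7, (4,6) g=1 f=7]; closed=[(1,6), (2,6), (3,6)]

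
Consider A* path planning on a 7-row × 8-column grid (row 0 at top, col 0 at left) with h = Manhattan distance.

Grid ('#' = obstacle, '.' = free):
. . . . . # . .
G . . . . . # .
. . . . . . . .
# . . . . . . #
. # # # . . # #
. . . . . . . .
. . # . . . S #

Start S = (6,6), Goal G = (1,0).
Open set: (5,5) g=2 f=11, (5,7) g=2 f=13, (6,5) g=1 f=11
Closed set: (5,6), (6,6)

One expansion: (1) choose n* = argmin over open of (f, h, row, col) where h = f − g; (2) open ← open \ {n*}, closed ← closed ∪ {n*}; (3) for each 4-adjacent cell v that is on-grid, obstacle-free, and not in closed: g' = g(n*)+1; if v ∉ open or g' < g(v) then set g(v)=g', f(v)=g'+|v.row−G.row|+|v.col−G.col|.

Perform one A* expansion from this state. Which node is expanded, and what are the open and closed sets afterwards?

expanded=(5,5); open=[(4,5) g=3 f=11, (5,4) g=3 f=11, (5,7) g=2 f=13, (6,5) g=1 f=11]; closed=[(5,5), (5,6), (6,6)]

step 1: expand (5,5) (f=11, h=9) → closed; open now [(4,5) g=3 f=11, (5,4) g=3 f=11, (5,7) g=2 f=13, (6,5) g=1 f=11]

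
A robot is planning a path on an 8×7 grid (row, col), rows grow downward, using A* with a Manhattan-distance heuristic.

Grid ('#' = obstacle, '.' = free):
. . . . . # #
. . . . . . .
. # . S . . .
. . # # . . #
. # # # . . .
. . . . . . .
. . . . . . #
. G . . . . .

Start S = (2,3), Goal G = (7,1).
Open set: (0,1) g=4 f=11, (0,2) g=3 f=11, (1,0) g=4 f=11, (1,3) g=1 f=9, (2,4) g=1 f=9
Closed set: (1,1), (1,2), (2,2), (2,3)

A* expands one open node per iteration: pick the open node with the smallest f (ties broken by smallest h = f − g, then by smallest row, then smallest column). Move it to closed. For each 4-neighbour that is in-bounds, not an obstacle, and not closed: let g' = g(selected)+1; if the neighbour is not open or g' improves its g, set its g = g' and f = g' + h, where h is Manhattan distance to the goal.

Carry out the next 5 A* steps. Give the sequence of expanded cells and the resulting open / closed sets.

order=[(1,3) → (2,4) → (3,4) → (4,4) → (5,4)]; open=[(0,1) g=4 f=11, (0,2) g=3 f=11, (0,3) g=2 f=11, (1,0) g=4 f=11, (1,4) g=2 f=11, (2,5) g=2 f=11, (3,5) g=3 f=11, (4,5) g=4 f=11, (5,3) g=5 f=9, (5,5) g=5 f=11, (6,4) g=5 f=9]; closed=[(1,1), (1,2), (1,3), (2,2), (2,3), (2,4), (3,4), (4,4), (5,4)]

step 1: expand (1,3) (f=9, h=8) → closed; open now [(0,1) g=4 f=11, (0,2) g=3 f=11, (0,3) g=2 f=11, (1,0) g=4 f=11, (1,4) g=2 f=11, (2,4) g=1 f=9]
step 2: expand (2,4) (f=9, h=8) → closed; open now [(0,1) g=4 f=11, (0,2) g=3 f=11, (0,3) g=2 f=11, (1,0) g=4 f=11, (1,4) g=2 f=11, (2,5) g=2 f=11, (3,4) g=2 f=9]
step 3: expand (3,4) (f=9, h=7) → closed; open now [(0,1) g=4 f=11, (0,2) g=3 f=11, (0,3) g=2 f=11, (1,0) g=4 f=11, (1,4) g=2 f=11, (2,5) g=2 f=11, (3,5) g=3 f=11, (4,4) g=3 f=9]
step 4: expand (4,4) (f=9, h=6) → closed; open now [(0,1) g=4 f=11, (0,2) g=3 f=11, (0,3) g=2 f=11, (1,0) g=4 f=11, (1,4) g=2 f=11, (2,5) g=2 f=11, (3,5) g=3 f=11, (4,5) g=4 f=11, (5,4) g=4 f=9]
step 5: expand (5,4) (f=9, h=5) → closed; open now [(0,1) g=4 f=11, (0,2) g=3 f=11, (0,3) g=2 f=11, (1,0) g=4 f=11, (1,4) g=2 f=11, (2,5) g=2 f=11, (3,5) g=3 f=11, (4,5) g=4 f=11, (5,3) g=5 f=9, (5,5) g=5 f=11, (6,4) g=5 f=9]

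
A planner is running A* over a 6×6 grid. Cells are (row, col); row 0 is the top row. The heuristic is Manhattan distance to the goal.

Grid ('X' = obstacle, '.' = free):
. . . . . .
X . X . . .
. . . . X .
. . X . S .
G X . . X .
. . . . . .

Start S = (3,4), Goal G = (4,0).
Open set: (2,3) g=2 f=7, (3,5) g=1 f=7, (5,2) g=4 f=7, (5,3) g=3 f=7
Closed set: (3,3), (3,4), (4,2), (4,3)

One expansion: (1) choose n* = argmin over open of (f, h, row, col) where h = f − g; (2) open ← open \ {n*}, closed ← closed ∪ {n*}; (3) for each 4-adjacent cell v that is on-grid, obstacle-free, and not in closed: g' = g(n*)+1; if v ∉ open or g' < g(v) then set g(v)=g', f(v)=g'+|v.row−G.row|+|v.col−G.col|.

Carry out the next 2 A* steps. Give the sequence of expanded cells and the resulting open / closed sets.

step 1: expand (5,2) (f=7, h=3) → closed; open now [(2,3) g=2 f=7, (3,5) g=1 f=7, (5,1) g=5 f=7, (5,3) g=3 f=7]
step 2: expand (5,1) (f=7, h=2) → closed; open now [(2,3) g=2 f=7, (3,5) g=1 f=7, (5,0) g=6 f=7, (5,3) g=3 f=7]

order=[(5,2) → (5,1)]; open=[(2,3) g=2 f=7, (3,5) g=1 f=7, (5,0) g=6 f=7, (5,3) g=3 f=7]; closed=[(3,3), (3,4), (4,2), (4,3), (5,1), (5,2)]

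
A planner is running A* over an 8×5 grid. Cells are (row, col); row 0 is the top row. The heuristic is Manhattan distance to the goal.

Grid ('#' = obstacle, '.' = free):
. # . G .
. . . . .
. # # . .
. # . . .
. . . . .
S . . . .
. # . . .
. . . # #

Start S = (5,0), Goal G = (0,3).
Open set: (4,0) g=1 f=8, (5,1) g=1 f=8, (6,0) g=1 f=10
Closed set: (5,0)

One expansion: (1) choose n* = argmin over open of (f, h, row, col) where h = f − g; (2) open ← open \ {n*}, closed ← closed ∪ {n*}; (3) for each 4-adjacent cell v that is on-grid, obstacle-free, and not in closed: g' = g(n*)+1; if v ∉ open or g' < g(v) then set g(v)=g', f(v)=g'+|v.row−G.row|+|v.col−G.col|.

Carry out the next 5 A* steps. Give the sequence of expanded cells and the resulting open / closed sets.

order=[(4,0) → (3,0) → (2,0) → (1,0) → (0,0)]; open=[(1,1) g=5 f=8, (4,1) g=2 f=8, (5,1) g=1 f=8, (6,0) g=1 f=10]; closed=[(0,0), (1,0), (2,0), (3,0), (4,0), (5,0)]

step 1: expand (4,0) (f=8, h=7) → closed; open now [(3,0) g=2 f=8, (4,1) g=2 f=8, (5,1) g=1 f=8, (6,0) g=1 f=10]
step 2: expand (3,0) (f=8, h=6) → closed; open now [(2,0) g=3 f=8, (4,1) g=2 f=8, (5,1) g=1 f=8, (6,0) g=1 f=10]
step 3: expand (2,0) (f=8, h=5) → closed; open now [(1,0) g=4 f=8, (4,1) g=2 f=8, (5,1) g=1 f=8, (6,0) g=1 f=10]
step 4: expand (1,0) (f=8, h=4) → closed; open now [(0,0) g=5 f=8, (1,1) g=5 f=8, (4,1) g=2 f=8, (5,1) g=1 f=8, (6,0) g=1 f=10]
step 5: expand (0,0) (f=8, h=3) → closed; open now [(1,1) g=5 f=8, (4,1) g=2 f=8, (5,1) g=1 f=8, (6,0) g=1 f=10]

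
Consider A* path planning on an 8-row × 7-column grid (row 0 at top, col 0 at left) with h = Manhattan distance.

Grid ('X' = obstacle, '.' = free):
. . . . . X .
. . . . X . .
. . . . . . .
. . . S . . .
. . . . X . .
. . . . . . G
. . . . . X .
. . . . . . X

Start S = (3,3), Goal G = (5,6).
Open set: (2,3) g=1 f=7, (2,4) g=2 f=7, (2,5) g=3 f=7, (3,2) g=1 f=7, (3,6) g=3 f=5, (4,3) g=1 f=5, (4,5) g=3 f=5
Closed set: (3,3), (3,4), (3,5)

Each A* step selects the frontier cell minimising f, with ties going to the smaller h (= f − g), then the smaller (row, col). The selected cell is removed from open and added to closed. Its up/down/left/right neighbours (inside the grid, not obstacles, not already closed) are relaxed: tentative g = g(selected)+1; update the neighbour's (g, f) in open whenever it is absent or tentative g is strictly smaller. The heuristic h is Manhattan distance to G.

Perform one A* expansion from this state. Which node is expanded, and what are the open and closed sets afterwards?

expanded=(3,6); open=[(2,3) g=1 f=7, (2,4) g=2 f=7, (2,5) g=3 f=7, (2,6) g=4 f=7, (3,2) g=1 f=7, (4,3) g=1 f=5, (4,5) g=3 f=5, (4,6) g=4 f=5]; closed=[(3,3), (3,4), (3,5), (3,6)]

step 1: expand (3,6) (f=5, h=2) → closed; open now [(2,3) g=1 f=7, (2,4) g=2 f=7, (2,5) g=3 f=7, (2,6) g=4 f=7, (3,2) g=1 f=7, (4,3) g=1 f=5, (4,5) g=3 f=5, (4,6) g=4 f=5]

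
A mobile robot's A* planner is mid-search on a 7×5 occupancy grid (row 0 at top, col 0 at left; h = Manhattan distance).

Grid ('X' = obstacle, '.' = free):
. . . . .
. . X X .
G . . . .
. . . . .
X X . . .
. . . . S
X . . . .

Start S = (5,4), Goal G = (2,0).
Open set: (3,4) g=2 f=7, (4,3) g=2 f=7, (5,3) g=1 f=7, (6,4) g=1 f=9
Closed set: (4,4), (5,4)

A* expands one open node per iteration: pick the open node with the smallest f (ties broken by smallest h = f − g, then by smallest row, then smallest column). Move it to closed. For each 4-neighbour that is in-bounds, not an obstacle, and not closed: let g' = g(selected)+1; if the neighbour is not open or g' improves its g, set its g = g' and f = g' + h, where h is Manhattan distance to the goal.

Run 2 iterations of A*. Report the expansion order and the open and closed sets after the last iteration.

step 1: expand (3,4) (f=7, h=5) → closed; open now [(2,4) g=3 f=7, (3,3) g=3 f=7, (4,3) g=2 f=7, (5,3) g=1 f=7, (6,4) g=1 f=9]
step 2: expand (2,4) (f=7, h=4) → closed; open now [(1,4) g=4 f=9, (2,3) g=4 f=7, (3,3) g=3 f=7, (4,3) g=2 f=7, (5,3) g=1 f=7, (6,4) g=1 f=9]

order=[(3,4) → (2,4)]; open=[(1,4) g=4 f=9, (2,3) g=4 f=7, (3,3) g=3 f=7, (4,3) g=2 f=7, (5,3) g=1 f=7, (6,4) g=1 f=9]; closed=[(2,4), (3,4), (4,4), (5,4)]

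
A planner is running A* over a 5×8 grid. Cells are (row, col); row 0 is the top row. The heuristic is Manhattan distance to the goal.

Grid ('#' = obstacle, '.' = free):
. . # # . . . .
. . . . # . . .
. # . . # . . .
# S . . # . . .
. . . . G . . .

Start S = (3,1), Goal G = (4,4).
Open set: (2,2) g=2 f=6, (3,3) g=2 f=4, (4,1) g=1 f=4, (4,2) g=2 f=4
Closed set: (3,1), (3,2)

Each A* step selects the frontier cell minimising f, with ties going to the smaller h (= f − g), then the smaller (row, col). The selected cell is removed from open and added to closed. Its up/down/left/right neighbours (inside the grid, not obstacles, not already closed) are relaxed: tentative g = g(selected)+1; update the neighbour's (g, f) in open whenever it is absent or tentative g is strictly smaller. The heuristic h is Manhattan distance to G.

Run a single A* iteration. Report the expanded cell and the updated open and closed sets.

step 1: expand (3,3) (f=4, h=2) → closed; open now [(2,2) g=2 f=6, (2,3) g=3 f=6, (4,1) g=1 f=4, (4,2) g=2 f=4, (4,3) g=3 f=4]

expanded=(3,3); open=[(2,2) g=2 f=6, (2,3) g=3 f=6, (4,1) g=1 f=4, (4,2) g=2 f=4, (4,3) g=3 f=4]; closed=[(3,1), (3,2), (3,3)]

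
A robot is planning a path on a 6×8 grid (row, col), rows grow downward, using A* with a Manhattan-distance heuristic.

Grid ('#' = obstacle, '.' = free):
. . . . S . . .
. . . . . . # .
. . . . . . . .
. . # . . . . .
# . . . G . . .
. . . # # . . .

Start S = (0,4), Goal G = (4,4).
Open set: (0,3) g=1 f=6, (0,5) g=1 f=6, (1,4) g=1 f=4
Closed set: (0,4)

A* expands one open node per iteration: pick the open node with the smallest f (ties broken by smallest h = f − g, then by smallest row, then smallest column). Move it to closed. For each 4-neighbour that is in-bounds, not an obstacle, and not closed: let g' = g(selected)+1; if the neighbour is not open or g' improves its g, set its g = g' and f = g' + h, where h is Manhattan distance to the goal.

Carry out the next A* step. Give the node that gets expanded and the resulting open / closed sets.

step 1: expand (1,4) (f=4, h=3) → closed; open now [(0,3) g=1 f=6, (0,5) g=1 f=6, (1,3) g=2 f=6, (1,5) g=2 f=6, (2,4) g=2 f=4]

expanded=(1,4); open=[(0,3) g=1 f=6, (0,5) g=1 f=6, (1,3) g=2 f=6, (1,5) g=2 f=6, (2,4) g=2 f=4]; closed=[(0,4), (1,4)]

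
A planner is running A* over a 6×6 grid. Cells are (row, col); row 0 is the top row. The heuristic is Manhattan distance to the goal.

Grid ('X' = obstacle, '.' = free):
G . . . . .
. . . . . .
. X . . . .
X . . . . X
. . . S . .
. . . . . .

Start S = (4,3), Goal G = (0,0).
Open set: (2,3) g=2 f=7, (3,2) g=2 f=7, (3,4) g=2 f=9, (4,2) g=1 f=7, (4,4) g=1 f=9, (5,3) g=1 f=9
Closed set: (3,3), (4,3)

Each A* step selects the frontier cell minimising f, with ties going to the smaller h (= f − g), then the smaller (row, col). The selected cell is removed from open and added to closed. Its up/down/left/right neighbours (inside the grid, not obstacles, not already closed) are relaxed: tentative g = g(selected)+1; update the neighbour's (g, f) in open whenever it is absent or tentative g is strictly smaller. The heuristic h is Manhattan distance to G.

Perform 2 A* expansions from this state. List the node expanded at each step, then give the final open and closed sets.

step 1: expand (2,3) (f=7, h=5) → closed; open now [(1,3) g=3 f=7, (2,2) g=3 f=7, (2,4) g=3 f=9, (3,2) g=2 f=7, (3,4) g=2 f=9, (4,2) g=1 f=7, (4,4) g=1 f=9, (5,3) g=1 f=9]
step 2: expand (1,3) (f=7, h=4) → closed; open now [(0,3) g=4 f=7, (1,2) g=4 f=7, (1,4) g=4 f=9, (2,2) g=3 f=7, (2,4) g=3 f=9, (3,2) g=2 f=7, (3,4) g=2 f=9, (4,2) g=1 f=7, (4,4) g=1 f=9, (5,3) g=1 f=9]

order=[(2,3) → (1,3)]; open=[(0,3) g=4 f=7, (1,2) g=4 f=7, (1,4) g=4 f=9, (2,2) g=3 f=7, (2,4) g=3 f=9, (3,2) g=2 f=7, (3,4) g=2 f=9, (4,2) g=1 f=7, (4,4) g=1 f=9, (5,3) g=1 f=9]; closed=[(1,3), (2,3), (3,3), (4,3)]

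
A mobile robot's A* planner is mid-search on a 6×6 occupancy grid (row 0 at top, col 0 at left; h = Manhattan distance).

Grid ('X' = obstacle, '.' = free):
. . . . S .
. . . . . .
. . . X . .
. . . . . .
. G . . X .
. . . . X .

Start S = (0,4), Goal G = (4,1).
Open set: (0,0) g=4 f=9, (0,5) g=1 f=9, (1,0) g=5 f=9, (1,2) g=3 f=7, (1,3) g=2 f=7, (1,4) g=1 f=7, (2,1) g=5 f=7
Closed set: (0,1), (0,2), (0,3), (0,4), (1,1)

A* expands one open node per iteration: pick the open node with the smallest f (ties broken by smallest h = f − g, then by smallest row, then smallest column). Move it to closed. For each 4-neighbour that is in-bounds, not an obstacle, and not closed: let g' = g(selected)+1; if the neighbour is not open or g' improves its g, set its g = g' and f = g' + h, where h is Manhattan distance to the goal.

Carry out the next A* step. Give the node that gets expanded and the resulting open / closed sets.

step 1: expand (2,1) (f=7, h=2) → closed; open now [(0,0) g=4 f=9, (0,5) g=1 f=9, (1,0) g=5 f=9, (1,2) g=3 f=7, (1,3) g=2 f=7, (1,4) g=1 f=7, (2,0) g=6 f=9, (2,2) g=6 f=9, (3,1) g=6 f=7]

expanded=(2,1); open=[(0,0) g=4 f=9, (0,5) g=1 f=9, (1,0) g=5 f=9, (1,2) g=3 f=7, (1,3) g=2 f=7, (1,4) g=1 f=7, (2,0) g=6 f=9, (2,2) g=6 f=9, (3,1) g=6 f=7]; closed=[(0,1), (0,2), (0,3), (0,4), (1,1), (2,1)]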